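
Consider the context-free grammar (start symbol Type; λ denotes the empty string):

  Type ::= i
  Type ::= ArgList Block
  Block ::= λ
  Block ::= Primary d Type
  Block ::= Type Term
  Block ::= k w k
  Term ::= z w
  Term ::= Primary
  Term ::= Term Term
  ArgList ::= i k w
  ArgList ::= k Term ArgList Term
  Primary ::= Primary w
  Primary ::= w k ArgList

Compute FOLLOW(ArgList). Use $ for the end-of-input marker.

{ $, d, i, k, w, z }

In Type ::= ArgList Block: add FIRST(Block)\{λ} = { i, k, w }.
  Since Block is nullable, also add FOLLOW(Type) = { $, w, z }.
In ArgList ::= k Term ArgList Term: add FIRST(Term) = { w, z }.
In Primary ::= w k ArgList: ArgList is at the end, add FOLLOW(Primary) = { $, d, i, k, w, z }.
Union: FOLLOW(ArgList) = { $, d, i, k, w, z }.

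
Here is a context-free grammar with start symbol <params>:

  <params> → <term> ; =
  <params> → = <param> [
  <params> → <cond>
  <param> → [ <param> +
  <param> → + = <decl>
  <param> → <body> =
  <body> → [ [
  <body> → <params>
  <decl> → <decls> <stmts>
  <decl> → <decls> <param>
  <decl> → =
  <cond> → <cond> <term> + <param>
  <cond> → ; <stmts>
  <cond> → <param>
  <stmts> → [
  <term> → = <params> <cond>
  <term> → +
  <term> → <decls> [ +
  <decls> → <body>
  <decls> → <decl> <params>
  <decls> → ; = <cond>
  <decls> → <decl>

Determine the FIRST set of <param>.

{ +, ;, =, [ }

<param> → [ <param> + contributes {[}.
<param> → + = <decl> contributes {+}.
From <param> → <body> =: add FIRST(<body>) = { +, ;, =, [ }.
Union: FIRST(<param>) = { +, ;, =, [ }.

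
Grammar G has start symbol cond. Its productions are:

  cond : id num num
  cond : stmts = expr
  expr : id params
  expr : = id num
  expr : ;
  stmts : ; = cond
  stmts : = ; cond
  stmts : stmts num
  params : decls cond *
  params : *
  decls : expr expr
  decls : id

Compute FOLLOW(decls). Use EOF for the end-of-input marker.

{ ;, =, id }

In params : decls cond *: add FIRST(cond *) = { ;, =, id }.
Union: FOLLOW(decls) = { ;, =, id }.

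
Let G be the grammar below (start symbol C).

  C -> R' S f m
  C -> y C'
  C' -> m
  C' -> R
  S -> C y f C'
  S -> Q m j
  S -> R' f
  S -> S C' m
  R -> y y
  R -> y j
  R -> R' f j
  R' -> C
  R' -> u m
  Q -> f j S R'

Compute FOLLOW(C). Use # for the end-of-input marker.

C is the start symbol, so # ∈ FOLLOW(C).
In S -> C y f C': add FIRST(y f C') = { y }.
In R' -> C: C is at the end, add FOLLOW(R') = { f, m, u, y }.
Union: FOLLOW(C) = { #, f, m, u, y }.

{ #, f, m, u, y }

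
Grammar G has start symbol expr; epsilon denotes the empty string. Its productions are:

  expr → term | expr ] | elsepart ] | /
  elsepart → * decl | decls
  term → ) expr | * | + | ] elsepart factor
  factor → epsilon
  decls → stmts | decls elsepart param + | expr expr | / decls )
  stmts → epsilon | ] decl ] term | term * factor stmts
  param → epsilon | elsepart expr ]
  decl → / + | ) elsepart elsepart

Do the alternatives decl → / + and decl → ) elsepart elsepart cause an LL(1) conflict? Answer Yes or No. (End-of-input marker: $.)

No

FIRST(/ +) = { / } and FIRST() elsepart elsepart) = { ) }.
The FIRST sets are disjoint and neither alternative is nullable — no conflict.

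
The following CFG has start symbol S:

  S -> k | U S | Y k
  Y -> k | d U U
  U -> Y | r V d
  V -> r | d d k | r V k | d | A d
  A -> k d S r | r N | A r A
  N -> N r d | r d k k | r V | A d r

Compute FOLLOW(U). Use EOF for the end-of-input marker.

In S -> U S: add FIRST(S) = { d, k, r }.
In Y -> d U U: add FIRST(U) = { d, k, r }.
In Y -> d U U: U is at the end, add FOLLOW(Y) = { d, k, r }.
Union: FOLLOW(U) = { d, k, r }.

{ d, k, r }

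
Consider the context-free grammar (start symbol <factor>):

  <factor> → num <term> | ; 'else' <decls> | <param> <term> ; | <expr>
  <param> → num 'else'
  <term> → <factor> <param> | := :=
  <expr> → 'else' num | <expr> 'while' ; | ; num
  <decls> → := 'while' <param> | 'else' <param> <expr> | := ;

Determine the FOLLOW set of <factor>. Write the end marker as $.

<factor> is the start symbol, so $ ∈ FOLLOW(<factor>).
In <term> → <factor> <param>: add FIRST(<param>) = { num }.
Union: FOLLOW(<factor>) = { $, num }.

{ $, num }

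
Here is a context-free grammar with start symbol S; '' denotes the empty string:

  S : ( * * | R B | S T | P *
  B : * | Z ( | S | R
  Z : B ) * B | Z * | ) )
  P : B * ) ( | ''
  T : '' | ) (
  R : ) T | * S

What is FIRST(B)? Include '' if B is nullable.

B : * contributes {*}.
From B : Z (: add FIRST(Z) = { (, ), * }.
From B : S: add FIRST(S) = { (, ), * }.
From B : R: add FIRST(R) = { ), * }.
Union: FIRST(B) = { (, ), * }.

{ (, ), * }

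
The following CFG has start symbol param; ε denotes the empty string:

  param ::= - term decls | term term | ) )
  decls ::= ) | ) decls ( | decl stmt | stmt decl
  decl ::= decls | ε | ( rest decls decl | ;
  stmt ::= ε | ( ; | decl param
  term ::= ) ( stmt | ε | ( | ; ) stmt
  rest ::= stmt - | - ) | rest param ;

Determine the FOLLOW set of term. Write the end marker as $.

In param ::= - term decls: add FIRST(decls)\{ε} = { (, ), -, ; }.
  Since decls is nullable, also add FOLLOW(param) = { $, (, ), -, ; }.
In param ::= term term: add FIRST(term)\{ε} = { (, ), ; }.
  Since term is nullable, also add FOLLOW(param) = { $, (, ), -, ; }.
In param ::= term term: term is at the end, add FOLLOW(param) = { $, (, ), -, ; }.
Union: FOLLOW(term) = { $, (, ), -, ; }.

{ $, (, ), -, ; }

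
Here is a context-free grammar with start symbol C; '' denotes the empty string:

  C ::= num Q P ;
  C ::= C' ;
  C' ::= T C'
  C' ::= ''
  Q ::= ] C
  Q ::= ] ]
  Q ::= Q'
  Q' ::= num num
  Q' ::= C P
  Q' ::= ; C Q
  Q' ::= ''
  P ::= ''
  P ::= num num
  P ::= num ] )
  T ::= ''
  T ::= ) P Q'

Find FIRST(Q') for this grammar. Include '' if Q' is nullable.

{ ), ;, num, '' }

Q' ::= num num contributes {num}.
From Q' ::= C P: add FIRST(C) = { ), ;, num }.
Q' ::= ; C Q contributes {;}.
Q' ::= '' contributes ''.
Union: FIRST(Q') = { ), ;, num, '' }.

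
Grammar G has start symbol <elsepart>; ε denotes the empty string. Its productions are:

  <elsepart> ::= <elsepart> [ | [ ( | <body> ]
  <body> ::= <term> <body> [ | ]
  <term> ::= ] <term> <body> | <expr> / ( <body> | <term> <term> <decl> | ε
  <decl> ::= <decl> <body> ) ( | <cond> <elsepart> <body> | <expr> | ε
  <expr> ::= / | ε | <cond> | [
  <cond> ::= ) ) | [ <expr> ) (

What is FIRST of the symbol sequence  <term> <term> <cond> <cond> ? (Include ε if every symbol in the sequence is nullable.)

{ ), /, [, ] }

Add FIRST(<term>)\{ε} = { ), /, [, ] }; <term> is nullable, continue.
Add FIRST(<term>)\{ε} = { ), /, [, ] }; <term> is nullable, continue.
Add FIRST(<cond>) = { ), [ }; <cond> is not nullable, stop.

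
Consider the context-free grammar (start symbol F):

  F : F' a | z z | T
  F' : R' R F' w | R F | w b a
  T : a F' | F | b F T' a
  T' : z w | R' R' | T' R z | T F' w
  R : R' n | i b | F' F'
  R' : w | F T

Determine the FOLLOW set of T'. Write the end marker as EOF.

In T : b F T' a: add FIRST(a) = { a }.
In T' : T' R z: add FIRST(R z) = { a, b, i, w, z }.
Union: FOLLOW(T') = { a, b, i, w, z }.

{ a, b, i, w, z }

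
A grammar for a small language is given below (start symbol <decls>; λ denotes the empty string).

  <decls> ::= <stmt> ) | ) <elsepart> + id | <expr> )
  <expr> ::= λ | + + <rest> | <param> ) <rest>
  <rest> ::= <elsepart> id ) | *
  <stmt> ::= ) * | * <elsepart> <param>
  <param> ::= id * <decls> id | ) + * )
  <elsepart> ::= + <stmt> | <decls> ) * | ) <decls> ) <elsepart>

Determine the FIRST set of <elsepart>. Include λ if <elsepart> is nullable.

<elsepart> ::= + <stmt> contributes {+}.
From <elsepart> ::= <decls> ) *: add FIRST(<decls>) = { ), *, +, id }.
<elsepart> ::= ) <decls> ) <elsepart> contributes {)}.
Union: FIRST(<elsepart>) = { ), *, +, id }.

{ ), *, +, id }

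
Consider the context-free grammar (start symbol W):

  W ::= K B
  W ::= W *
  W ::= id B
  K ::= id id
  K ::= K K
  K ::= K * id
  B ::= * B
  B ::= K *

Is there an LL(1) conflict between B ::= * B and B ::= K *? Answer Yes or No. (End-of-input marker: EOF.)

No

FIRST(* B) = { * } and FIRST(K *) = { id }.
The FIRST sets are disjoint and neither alternative is nullable — no conflict.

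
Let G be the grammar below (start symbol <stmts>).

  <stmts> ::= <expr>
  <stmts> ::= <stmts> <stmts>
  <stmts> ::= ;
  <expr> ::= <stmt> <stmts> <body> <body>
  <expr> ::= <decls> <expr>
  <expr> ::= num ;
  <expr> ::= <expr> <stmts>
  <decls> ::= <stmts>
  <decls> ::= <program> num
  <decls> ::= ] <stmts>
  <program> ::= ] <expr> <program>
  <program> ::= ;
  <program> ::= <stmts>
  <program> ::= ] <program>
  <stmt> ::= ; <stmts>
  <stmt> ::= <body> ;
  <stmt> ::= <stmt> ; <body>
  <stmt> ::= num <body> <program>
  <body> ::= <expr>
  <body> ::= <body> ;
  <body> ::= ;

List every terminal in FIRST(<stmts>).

{ ;, ], num }

From <stmts> ::= <expr>: add FIRST(<expr>) = { ;, ], num }.
From <stmts> ::= <stmts> <stmts>: add FIRST(<stmts>) = { ;, ], num }.
<stmts> ::= ; contributes {;}.
Union: FIRST(<stmts>) = { ;, ], num }.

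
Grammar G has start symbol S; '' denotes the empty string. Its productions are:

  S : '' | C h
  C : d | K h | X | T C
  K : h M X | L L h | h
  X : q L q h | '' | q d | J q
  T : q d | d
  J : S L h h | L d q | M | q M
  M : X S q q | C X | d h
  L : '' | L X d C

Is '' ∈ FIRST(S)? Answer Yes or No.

S has an ''-production, so S ⇒ ''.

Yes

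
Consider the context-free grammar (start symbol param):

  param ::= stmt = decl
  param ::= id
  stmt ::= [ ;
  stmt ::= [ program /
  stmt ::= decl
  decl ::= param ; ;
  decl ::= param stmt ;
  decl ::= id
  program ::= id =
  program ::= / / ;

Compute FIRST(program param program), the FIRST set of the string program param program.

Add FIRST(program) = { /, id }; program is not nullable, stop.

{ /, id }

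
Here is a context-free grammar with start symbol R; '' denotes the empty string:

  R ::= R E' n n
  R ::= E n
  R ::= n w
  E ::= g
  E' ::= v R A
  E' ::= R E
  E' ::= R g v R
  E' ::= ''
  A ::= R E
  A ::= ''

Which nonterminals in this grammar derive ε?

{ A, E' }

Directly nullable (have an ''-production): E', A.
No other nonterminal has a production whose RHS symbols are all nullable.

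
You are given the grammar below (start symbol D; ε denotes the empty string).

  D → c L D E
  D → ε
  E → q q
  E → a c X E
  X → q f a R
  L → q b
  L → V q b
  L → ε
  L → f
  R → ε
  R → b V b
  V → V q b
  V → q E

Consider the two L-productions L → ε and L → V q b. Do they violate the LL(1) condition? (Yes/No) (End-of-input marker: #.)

FIRST(ε) = { ε } and FIRST(V q b) = { q }.
The first alternative is nullable and FOLLOW(L) = { a, c, q } shares q with FIRST of the second — conflict.

Yes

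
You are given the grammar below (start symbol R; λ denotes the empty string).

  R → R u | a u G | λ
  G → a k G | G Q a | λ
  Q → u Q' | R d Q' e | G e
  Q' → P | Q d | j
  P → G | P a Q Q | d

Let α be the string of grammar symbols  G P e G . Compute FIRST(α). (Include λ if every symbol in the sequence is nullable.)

Add FIRST(G)\{λ} = { a, d, e, u }; G is nullable, continue.
Add FIRST(P)\{λ} = { a, d, e, u }; P is nullable, continue.
e is a terminal; add {e} and stop.

{ a, d, e, u }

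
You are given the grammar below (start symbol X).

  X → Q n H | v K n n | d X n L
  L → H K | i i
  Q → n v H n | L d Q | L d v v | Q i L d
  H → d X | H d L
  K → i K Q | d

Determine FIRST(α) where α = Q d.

{ d, i, n }

Add FIRST(Q) = { d, i, n }; Q is not nullable, stop.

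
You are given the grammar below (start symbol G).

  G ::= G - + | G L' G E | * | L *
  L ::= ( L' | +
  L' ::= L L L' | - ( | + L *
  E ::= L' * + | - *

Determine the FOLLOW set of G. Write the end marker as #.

{ #, (, +, - }

G is the start symbol, so # ∈ FOLLOW(G).
In G ::= G - +: add FIRST(- +) = { - }.
In G ::= G L' G E: add FIRST(L' G E) = { (, +, - }.
In G ::= G L' G E: add FIRST(E) = { (, +, - }.
Union: FOLLOW(G) = { #, (, +, - }.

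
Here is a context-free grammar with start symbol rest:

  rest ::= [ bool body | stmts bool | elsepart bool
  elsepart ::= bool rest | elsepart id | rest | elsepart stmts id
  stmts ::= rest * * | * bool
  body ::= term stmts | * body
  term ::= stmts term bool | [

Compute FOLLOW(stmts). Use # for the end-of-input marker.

In rest ::= stmts bool: add FIRST(bool) = { bool }.
In elsepart ::= elsepart stmts id: add FIRST(id) = { id }.
In body ::= term stmts: stmts is at the end, add FOLLOW(body) = { #, *, [, bool, id }.
In term ::= stmts term bool: add FIRST(term bool) = { *, [, bool }.
Union: FOLLOW(stmts) = { #, *, [, bool, id }.

{ #, *, [, bool, id }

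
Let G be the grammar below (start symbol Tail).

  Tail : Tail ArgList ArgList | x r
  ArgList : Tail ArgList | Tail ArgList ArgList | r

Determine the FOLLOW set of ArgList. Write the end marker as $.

{ $, r, x }

In Tail : Tail ArgList ArgList: add FIRST(ArgList) = { r, x }.
In Tail : Tail ArgList ArgList: ArgList is at the end, add FOLLOW(Tail) = { $, r, x }.
In ArgList : Tail ArgList: ArgList is at the end, add FOLLOW(ArgList) = { $, r, x }.
In ArgList : Tail ArgList ArgList: add FIRST(ArgList) = { r, x }.
In ArgList : Tail ArgList ArgList: ArgList is at the end, add FOLLOW(ArgList) = { $, r, x }.
Union: FOLLOW(ArgList) = { $, r, x }.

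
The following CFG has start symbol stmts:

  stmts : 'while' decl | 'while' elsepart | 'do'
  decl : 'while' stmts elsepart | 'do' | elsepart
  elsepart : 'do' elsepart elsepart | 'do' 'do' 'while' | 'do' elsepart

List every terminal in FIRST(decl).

{ 'do', 'while' }

decl : 'while' stmts elsepart contributes {'while'}.
decl : 'do' contributes {'do'}.
From decl : elsepart: add FIRST(elsepart) = { 'do' }.
Union: FIRST(decl) = { 'do', 'while' }.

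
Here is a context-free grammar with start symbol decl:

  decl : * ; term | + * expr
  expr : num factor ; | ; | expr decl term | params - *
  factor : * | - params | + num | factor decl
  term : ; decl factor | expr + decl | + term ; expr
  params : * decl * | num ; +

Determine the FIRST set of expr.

expr : num factor ; contributes {num}.
expr : ; contributes {;}.
From expr : expr decl term: add FIRST(expr) = { *, ;, num }.
From expr : params - *: add FIRST(params) = { *, num }.
Union: FIRST(expr) = { *, ;, num }.

{ *, ;, num }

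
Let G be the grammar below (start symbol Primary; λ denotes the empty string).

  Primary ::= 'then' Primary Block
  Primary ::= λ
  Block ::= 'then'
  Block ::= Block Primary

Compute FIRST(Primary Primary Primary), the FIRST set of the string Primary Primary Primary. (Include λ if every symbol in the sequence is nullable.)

{ 'then', λ }

Add FIRST(Primary)\{λ} = { 'then' }; Primary is nullable, continue.
Add FIRST(Primary)\{λ} = { 'then' }; Primary is nullable, continue.
Add FIRST(Primary)\{λ} = { 'then' }; Primary is nullable, continue.
Every symbol is nullable, so include λ.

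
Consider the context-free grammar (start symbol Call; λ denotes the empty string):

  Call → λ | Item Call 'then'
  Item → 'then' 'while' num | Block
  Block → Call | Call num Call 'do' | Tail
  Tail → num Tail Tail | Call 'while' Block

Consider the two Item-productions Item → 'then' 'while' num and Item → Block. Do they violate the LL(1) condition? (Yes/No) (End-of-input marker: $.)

Yes

FIRST('then' 'while' num) = { 'then' } and FIRST(Block) = { 'then', 'while', num, λ }.
Both contain 'then', so the two alternatives are not disjoint — LL(1) conflict.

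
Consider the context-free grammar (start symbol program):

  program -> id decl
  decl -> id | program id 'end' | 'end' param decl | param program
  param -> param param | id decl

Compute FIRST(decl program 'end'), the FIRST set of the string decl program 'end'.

{ 'end', id }

Add FIRST(decl) = { 'end', id }; decl is not nullable, stop.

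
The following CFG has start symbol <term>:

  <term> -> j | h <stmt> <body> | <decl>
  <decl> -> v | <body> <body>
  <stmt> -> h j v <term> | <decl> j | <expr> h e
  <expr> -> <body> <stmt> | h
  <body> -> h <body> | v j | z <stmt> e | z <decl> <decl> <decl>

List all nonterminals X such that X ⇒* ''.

{ } (none)

No nonterminal has an empty production or an RHS whose symbols are all nullable.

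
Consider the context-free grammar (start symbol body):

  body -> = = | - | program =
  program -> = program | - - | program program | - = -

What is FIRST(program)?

{ -, = }

program -> = program contributes {=}.
program -> - - contributes {-}.
From program -> program program: add FIRST(program) = { -, = }.
program -> - = - contributes {-}.
Union: FIRST(program) = { -, = }.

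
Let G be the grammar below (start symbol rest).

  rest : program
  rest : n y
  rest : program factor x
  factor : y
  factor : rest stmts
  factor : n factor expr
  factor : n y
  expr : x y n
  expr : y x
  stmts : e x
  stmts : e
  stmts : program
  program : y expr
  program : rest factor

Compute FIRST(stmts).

stmts : e x contributes {e}.
stmts : e contributes {e}.
From stmts : program: add FIRST(program) = { n, y }.
Union: FIRST(stmts) = { e, n, y }.

{ e, n, y }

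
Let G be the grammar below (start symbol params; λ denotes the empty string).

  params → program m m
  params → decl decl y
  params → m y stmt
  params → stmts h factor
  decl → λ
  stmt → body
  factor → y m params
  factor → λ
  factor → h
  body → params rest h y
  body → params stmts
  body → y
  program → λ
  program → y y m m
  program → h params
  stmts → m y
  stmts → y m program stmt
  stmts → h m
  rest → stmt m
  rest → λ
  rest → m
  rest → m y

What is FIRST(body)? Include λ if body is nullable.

From body → params rest h y: add FIRST(params) = { h, m, y }.
From body → params stmts: add FIRST(params) = { h, m, y }.
body → y contributes {y}.
Union: FIRST(body) = { h, m, y }.

{ h, m, y }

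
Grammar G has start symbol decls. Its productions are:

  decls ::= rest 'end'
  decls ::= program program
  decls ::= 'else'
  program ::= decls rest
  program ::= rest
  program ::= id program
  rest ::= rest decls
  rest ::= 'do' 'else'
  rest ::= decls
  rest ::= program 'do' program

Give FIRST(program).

{ 'do', 'else', id }

From program ::= decls rest: add FIRST(decls) = { 'do', 'else', id }.
From program ::= rest: add FIRST(rest) = { 'do', 'else', id }.
program ::= id program contributes {id}.
Union: FIRST(program) = { 'do', 'else', id }.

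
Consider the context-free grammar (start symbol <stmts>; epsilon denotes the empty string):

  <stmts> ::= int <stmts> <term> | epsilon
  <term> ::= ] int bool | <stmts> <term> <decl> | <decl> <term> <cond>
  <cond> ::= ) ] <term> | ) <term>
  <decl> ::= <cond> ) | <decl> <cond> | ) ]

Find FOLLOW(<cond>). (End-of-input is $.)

{ $, ), ], int }

In <term> ::= <decl> <term> <cond>: <cond> is at the end, add FOLLOW(<term>) = { $, ), ], int }.
In <decl> ::= <cond> ): add FIRST()) = { ) }.
In <decl> ::= <decl> <cond>: <cond> is at the end, add FOLLOW(<decl>) = { $, ), ], int }.
Union: FOLLOW(<cond>) = { $, ), ], int }.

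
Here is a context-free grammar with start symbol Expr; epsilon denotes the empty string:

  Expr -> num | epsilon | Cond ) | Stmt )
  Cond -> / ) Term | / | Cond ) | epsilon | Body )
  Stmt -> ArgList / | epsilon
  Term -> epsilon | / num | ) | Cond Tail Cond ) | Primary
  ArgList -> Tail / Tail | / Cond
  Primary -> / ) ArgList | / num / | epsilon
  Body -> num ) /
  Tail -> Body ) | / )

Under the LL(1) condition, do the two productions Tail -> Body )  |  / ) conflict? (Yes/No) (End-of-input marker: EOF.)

No

FIRST(Body )) = { num } and FIRST(/ )) = { / }.
The FIRST sets are disjoint and neither alternative is nullable — no conflict.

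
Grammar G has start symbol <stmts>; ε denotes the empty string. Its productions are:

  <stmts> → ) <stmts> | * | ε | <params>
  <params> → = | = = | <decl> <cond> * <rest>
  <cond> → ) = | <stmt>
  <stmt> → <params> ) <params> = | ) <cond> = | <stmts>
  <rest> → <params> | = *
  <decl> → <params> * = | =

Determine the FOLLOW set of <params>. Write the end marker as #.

{ #, ), *, = }

In <stmts> → <params>: <params> is at the end, add FOLLOW(<stmts>) = { #, *, = }.
In <stmt> → <params> ) <params> =: add FIRST() <params> =) = { ) }.
In <stmt> → <params> ) <params> =: add FIRST(=) = { = }.
In <rest> → <params>: <params> is at the end, add FOLLOW(<rest>) = { #, ), *, = }.
In <decl> → <params> * =: add FIRST(* =) = { * }.
Union: FOLLOW(<params>) = { #, ), *, = }.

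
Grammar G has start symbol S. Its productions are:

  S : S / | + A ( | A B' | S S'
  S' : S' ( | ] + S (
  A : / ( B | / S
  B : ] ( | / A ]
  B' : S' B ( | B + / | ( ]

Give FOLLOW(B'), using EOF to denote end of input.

In S : A B': B' is at the end, add FOLLOW(S) = { EOF, (, /, ] }.
Union: FOLLOW(B') = { EOF, (, /, ] }.

{ EOF, (, /, ] }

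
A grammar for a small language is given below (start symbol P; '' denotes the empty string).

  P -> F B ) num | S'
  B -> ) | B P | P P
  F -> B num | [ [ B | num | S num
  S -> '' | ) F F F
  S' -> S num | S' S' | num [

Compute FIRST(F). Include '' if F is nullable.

From F -> B num: add FIRST(B) = { ), [, num }.
F -> [ [ B contributes {[}.
F -> num contributes {num}.
From F -> S num: S nullable, take FIRST(S) ∪ {num} = { ), num }.
Union: FIRST(F) = { ), [, num }.

{ ), [, num }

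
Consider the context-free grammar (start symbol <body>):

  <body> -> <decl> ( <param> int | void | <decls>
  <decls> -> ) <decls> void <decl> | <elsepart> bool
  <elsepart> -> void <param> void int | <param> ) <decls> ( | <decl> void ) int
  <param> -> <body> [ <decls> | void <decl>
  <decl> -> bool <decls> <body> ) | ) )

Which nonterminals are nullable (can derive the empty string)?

{ } (none)

No nonterminal has an empty production or an RHS whose symbols are all nullable.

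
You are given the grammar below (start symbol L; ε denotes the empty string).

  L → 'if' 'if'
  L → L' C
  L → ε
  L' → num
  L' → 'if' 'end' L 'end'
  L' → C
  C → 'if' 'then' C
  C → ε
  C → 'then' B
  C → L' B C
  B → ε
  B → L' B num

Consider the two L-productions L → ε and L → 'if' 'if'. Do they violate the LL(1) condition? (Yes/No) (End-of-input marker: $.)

No

FIRST(ε) = { ε } and FIRST('if' 'if') = { 'if' }.
The first is nullable but FOLLOW(L) = { $, 'end' } is disjoint from FIRST of the second.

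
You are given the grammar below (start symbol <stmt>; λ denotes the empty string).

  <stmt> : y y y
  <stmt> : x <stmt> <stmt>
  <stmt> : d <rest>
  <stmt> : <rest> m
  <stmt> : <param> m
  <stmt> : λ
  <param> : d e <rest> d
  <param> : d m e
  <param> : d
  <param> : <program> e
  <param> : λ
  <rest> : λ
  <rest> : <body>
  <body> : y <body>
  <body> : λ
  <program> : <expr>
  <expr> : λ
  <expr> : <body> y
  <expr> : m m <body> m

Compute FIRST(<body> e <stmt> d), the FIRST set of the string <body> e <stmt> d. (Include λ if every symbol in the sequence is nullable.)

Add FIRST(<body>)\{λ} = { y }; <body> is nullable, continue.
e is a terminal; add {e} and stop.

{ e, y }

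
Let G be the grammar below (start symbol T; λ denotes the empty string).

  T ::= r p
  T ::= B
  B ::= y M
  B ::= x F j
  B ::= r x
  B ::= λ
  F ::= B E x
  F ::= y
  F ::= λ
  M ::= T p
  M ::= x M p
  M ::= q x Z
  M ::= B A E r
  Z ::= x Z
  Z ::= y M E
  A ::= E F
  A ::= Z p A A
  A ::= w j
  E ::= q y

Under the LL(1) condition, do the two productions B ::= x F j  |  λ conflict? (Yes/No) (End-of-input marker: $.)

Yes

FIRST(x F j) = { x } and FIRST(λ) = { λ }.
The second alternative is nullable and FOLLOW(B) = { $, p, q, w, x, y } shares x with FIRST of the first — conflict.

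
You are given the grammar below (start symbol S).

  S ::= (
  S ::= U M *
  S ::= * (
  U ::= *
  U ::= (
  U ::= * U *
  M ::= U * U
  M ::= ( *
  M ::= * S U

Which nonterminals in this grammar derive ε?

No nonterminal has an empty production or an RHS whose symbols are all nullable.

{ } (none)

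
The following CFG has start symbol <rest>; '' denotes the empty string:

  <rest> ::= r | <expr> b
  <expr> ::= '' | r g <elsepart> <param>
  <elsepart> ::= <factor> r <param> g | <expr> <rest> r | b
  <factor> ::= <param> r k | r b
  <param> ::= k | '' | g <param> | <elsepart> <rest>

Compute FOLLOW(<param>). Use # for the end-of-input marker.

In <expr> ::= r g <elsepart> <param>: <param> is at the end, add FOLLOW(<expr>) = { b, r }.
In <elsepart> ::= <factor> r <param> g: add FIRST(g) = { g }.
In <factor> ::= <param> r k: add FIRST(r k) = { r }.
In <param> ::= g <param>: <param> is at the end, add FOLLOW(<param>) = { b, g, r }.
Union: FOLLOW(<param>) = { b, g, r }.

{ b, g, r }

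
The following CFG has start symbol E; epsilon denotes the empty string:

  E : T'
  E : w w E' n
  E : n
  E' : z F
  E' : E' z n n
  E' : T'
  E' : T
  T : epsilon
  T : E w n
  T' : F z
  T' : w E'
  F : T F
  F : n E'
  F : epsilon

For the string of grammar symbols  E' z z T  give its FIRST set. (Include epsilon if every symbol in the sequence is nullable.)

{ n, w, z }

Add FIRST(E')\{epsilon} = { n, w, z }; E' is nullable, continue.
z is a terminal; add {z} and stop.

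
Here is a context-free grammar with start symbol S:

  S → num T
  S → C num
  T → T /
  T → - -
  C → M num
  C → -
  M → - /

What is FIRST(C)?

From C → M num: add FIRST(M) = { - }.
C → - contributes {-}.
Union: FIRST(C) = { - }.

{ - }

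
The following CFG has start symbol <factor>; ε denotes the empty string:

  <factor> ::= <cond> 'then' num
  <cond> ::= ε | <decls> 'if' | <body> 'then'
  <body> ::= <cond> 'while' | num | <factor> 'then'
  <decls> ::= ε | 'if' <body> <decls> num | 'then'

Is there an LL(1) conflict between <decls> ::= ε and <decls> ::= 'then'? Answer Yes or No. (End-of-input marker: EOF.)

FIRST(ε) = { ε } and FIRST('then') = { 'then' }.
The first is nullable but FOLLOW(<decls>) = { 'if', num } is disjoint from FIRST of the second.

No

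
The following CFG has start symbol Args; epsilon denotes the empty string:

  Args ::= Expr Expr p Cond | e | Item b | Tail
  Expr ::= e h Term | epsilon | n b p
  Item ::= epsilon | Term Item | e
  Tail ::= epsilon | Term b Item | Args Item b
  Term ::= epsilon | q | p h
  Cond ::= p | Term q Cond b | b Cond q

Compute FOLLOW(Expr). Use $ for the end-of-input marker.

In Args ::= Expr Expr p Cond: add FIRST(Expr p Cond) = { e, n, p }.
In Args ::= Expr Expr p Cond: add FIRST(p Cond) = { p }.
Union: FOLLOW(Expr) = { e, n, p }.

{ e, n, p }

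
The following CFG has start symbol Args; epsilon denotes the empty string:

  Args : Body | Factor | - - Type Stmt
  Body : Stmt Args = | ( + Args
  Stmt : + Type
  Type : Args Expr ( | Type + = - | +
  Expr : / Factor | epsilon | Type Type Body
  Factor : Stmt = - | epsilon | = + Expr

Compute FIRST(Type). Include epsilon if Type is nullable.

From Type : Args Expr (: Args, Expr nullable, take FIRST(Args) ∪ FIRST(Expr) ∪ {(} = { (, +, -, /, = }.
From Type : Type + = -: add FIRST(Type) = { (, +, -, /, = }.
Type : + contributes {+}.
Union: FIRST(Type) = { (, +, -, /, = }.

{ (, +, -, /, = }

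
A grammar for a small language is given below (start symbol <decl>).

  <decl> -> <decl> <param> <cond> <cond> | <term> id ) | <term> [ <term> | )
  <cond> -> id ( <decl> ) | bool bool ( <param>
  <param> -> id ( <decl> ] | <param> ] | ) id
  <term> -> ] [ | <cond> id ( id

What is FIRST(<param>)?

<param> -> id ( <decl> ] contributes {id}.
From <param> -> <param> ]: add FIRST(<param>) = { ), id }.
<param> -> ) id contributes {)}.
Union: FIRST(<param>) = { ), id }.

{ ), id }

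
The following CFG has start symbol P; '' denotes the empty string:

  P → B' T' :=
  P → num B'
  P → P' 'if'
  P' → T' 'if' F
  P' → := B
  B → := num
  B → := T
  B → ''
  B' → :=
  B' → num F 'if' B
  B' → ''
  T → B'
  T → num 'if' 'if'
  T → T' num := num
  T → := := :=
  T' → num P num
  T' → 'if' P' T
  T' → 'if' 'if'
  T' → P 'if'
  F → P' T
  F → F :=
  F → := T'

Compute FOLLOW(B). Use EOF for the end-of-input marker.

{ EOF, 'if', :=, num }

In P' → := B: B is at the end, add FOLLOW(P') = { 'if', :=, num }.
In B' → num F 'if' B: B is at the end, add FOLLOW(B') = { EOF, 'if', :=, num }.
Union: FOLLOW(B) = { EOF, 'if', :=, num }.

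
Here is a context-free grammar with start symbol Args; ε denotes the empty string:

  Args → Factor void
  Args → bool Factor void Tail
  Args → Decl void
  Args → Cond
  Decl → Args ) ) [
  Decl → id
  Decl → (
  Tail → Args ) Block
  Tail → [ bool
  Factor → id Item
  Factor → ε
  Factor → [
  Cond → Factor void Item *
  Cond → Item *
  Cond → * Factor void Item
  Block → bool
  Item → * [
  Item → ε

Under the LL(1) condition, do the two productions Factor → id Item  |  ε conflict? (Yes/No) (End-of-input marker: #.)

FIRST(id Item) = { id } and FIRST(ε) = { ε }.
The second is nullable but FOLLOW(Factor) = { void } is disjoint from FIRST of the first.

No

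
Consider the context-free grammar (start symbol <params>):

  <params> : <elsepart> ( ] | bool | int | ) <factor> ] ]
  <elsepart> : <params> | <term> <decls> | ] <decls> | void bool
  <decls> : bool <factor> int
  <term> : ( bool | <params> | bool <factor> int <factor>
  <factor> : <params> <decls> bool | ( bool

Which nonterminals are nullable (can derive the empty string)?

No nonterminal has an empty production or an RHS whose symbols are all nullable.

{ } (none)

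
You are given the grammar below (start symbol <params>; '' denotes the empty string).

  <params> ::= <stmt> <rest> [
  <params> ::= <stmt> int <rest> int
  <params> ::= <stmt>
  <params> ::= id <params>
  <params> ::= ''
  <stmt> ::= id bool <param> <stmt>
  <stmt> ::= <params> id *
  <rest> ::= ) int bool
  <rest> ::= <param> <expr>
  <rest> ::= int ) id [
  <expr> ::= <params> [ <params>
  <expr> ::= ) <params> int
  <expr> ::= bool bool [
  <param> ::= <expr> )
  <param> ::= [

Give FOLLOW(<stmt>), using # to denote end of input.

{ #, ), [, bool, id, int }

In <params> ::= <stmt> <rest> [: add FIRST(<rest> [) = { ), [, bool, id, int }.
In <params> ::= <stmt> int <rest> int: add FIRST(int <rest> int) = { int }.
In <params> ::= <stmt>: <stmt> is at the end, add FOLLOW(<params>) = { #, ), [, id, int }.
In <stmt> ::= id bool <param> <stmt>: <stmt> is at the end, add FOLLOW(<stmt>) = { #, ), [, bool, id, int }.
Union: FOLLOW(<stmt>) = { #, ), [, bool, id, int }.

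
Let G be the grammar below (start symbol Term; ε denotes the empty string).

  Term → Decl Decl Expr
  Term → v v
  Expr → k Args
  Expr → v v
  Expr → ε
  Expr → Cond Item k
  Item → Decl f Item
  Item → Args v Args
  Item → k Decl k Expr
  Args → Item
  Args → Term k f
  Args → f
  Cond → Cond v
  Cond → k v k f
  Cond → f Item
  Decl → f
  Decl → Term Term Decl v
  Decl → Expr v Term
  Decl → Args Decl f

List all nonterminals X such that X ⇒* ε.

{ Expr }

Directly nullable (have an ε-production): Expr.
No other nonterminal has a production whose RHS symbols are all nullable.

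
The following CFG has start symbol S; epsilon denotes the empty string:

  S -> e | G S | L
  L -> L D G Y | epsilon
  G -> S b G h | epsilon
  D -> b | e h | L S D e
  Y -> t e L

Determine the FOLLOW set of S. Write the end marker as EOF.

S is the start symbol, so EOF ∈ FOLLOW(S).
In S -> G S: S is at the end, add FOLLOW(S) = { EOF, b, e }.
In G -> S b G h: add FIRST(b G h) = { b }.
In D -> L S D e: add FIRST(D e) = { b, e }.
Union: FOLLOW(S) = { EOF, b, e }.

{ EOF, b, e }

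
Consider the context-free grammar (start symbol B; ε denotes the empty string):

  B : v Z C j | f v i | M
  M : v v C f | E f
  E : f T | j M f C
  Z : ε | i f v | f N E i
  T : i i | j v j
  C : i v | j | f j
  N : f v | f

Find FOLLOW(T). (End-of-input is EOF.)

In E : f T: T is at the end, add FOLLOW(E) = { f, i }.
Union: FOLLOW(T) = { f, i }.

{ f, i }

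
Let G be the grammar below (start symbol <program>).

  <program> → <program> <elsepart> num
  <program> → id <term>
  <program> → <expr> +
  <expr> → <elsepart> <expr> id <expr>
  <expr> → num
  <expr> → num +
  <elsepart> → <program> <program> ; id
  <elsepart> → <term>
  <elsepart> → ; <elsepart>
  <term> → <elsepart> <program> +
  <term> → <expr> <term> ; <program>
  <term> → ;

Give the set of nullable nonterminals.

No nonterminal has an empty production or an RHS whose symbols are all nullable.

{ } (none)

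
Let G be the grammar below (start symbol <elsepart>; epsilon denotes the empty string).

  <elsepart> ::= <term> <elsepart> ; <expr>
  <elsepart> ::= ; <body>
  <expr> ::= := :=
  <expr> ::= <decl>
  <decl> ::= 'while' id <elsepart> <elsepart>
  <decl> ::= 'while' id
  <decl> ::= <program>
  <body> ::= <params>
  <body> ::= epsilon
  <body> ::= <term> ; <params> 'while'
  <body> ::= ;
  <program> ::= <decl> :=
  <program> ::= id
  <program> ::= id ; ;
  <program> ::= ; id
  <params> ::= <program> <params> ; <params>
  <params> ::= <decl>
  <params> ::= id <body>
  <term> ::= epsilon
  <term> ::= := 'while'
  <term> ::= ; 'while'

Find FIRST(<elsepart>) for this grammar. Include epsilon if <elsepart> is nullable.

From <elsepart> ::= <term> <elsepart> ; <expr>: <term> nullable, take FIRST(<term>) ∪ FIRST(<elsepart>) = { :=, ; }.
<elsepart> ::= ; <body> contributes {;}.
Union: FIRST(<elsepart>) = { :=, ; }.

{ :=, ; }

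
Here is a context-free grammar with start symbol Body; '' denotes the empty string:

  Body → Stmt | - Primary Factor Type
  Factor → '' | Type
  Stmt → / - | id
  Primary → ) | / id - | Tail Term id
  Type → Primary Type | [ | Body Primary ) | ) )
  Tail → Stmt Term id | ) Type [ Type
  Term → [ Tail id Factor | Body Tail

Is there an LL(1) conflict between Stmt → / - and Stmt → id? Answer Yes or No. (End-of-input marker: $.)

No

FIRST(/ -) = { / } and FIRST(id) = { id }.
The FIRST sets are disjoint and neither alternative is nullable — no conflict.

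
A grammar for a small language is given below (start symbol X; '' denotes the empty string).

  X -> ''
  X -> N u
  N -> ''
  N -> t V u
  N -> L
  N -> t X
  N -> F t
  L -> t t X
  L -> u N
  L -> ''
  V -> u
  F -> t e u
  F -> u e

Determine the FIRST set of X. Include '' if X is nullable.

{ t, u, '' }

X -> '' contributes ''.
From X -> N u: N nullable, take FIRST(N) ∪ {u} = { t, u }.
Union: FIRST(X) = { t, u, '' }.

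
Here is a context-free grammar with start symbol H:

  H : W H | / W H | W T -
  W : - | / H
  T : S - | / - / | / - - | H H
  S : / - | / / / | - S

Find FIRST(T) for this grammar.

From T : S -: add FIRST(S) = { -, / }.
T : / - / contributes {/}.
T : / - - contributes {/}.
From T : H H: add FIRST(H) = { -, / }.
Union: FIRST(T) = { -, / }.

{ -, / }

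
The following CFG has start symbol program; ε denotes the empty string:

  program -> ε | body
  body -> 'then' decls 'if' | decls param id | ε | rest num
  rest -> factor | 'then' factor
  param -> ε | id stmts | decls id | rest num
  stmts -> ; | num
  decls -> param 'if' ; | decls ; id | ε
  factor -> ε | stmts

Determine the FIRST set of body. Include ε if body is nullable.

{ 'if', 'then', ;, id, num, ε }

body -> 'then' decls 'if' contributes {'then'}.
From body -> decls param id: decls, param nullable, take FIRST(decls) ∪ FIRST(param) ∪ {id} = { 'if', 'then', ;, id, num }.
body -> ε contributes ε.
From body -> rest num: rest nullable, take FIRST(rest) ∪ {num} = { 'then', ;, num }.
Union: FIRST(body) = { 'if', 'then', ;, id, num, ε }.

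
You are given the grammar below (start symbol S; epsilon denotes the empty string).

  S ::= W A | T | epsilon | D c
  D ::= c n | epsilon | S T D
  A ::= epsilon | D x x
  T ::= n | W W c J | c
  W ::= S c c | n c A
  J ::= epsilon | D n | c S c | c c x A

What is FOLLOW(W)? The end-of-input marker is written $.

{ $, c, n, x }

In S ::= W A: add FIRST(A)\{epsilon} = { c, n, x }.
  Since A is nullable, also add FOLLOW(S) = { $, c, n }.
In T ::= W W c J: add FIRST(W c J) = { c, n }.
In T ::= W W c J: add FIRST(c J) = { c }.
Union: FOLLOW(W) = { $, c, n, x }.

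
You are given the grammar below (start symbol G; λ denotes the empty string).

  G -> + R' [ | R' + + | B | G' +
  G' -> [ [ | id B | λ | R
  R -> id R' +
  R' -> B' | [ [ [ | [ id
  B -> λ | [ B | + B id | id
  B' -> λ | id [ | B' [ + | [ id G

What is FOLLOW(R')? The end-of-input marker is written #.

{ +, [ }

In G -> + R' [: add FIRST([) = { [ }.
In G -> R' + +: add FIRST(+ +) = { + }.
In R -> id R' +: add FIRST(+) = { + }.
Union: FOLLOW(R') = { +, [ }.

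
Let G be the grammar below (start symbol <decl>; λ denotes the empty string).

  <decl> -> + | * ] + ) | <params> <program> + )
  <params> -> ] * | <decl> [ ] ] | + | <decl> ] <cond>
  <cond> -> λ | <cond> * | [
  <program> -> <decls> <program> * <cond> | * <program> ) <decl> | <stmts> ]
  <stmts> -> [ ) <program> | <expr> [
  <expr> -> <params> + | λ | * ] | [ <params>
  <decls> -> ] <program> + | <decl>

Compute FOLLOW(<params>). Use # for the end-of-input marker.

In <decl> -> <params> <program> + ): add FIRST(<program> + )) = { *, +, [, ] }.
In <expr> -> <params> +: add FIRST(+) = { + }.
In <expr> -> [ <params>: <params> is at the end, add FOLLOW(<expr>) = { [ }.
Union: FOLLOW(<params>) = { *, +, [, ] }.

{ *, +, [, ] }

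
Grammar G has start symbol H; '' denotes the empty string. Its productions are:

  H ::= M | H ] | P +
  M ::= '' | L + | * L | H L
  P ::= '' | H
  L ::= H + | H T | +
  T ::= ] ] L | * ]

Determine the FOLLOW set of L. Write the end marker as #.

In M ::= L +: add FIRST(+) = { + }.
In M ::= * L: L is at the end, add FOLLOW(M) = { #, *, +, ] }.
In M ::= H L: L is at the end, add FOLLOW(M) = { #, *, +, ] }.
In T ::= ] ] L: L is at the end, add FOLLOW(T) = { #, *, +, ] }.
Union: FOLLOW(L) = { #, *, +, ] }.

{ #, *, +, ] }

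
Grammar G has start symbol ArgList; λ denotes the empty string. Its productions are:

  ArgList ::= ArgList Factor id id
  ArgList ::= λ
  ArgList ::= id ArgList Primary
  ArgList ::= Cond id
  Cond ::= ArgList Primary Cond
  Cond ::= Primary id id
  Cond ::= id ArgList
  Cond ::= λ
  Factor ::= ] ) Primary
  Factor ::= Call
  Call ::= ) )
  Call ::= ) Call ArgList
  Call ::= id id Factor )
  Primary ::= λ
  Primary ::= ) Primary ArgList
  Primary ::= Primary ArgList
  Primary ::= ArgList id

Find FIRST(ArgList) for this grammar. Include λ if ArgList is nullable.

{ ), ], id, λ }

From ArgList ::= ArgList Factor id id: ArgList nullable, take FIRST(ArgList) ∪ FIRST(Factor) = { ), ], id }.
ArgList ::= λ contributes λ.
ArgList ::= id ArgList Primary contributes {id}.
From ArgList ::= Cond id: Cond nullable, take FIRST(Cond) ∪ {id} = { ), ], id }.
Union: FIRST(ArgList) = { ), ], id, λ }.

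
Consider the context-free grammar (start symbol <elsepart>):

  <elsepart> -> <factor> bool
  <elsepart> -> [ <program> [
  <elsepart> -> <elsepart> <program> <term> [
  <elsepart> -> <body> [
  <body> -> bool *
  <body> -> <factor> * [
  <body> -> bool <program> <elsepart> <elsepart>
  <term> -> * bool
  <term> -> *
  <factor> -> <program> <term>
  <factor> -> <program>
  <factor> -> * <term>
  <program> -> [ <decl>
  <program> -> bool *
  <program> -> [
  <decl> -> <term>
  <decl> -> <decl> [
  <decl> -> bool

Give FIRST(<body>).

<body> -> bool * contributes {bool}.
From <body> -> <factor> * [: add FIRST(<factor>) = { *, [, bool }.
<body> -> bool <program> <elsepart> <elsepart> contributes {bool}.
Union: FIRST(<body>) = { *, [, bool }.

{ *, [, bool }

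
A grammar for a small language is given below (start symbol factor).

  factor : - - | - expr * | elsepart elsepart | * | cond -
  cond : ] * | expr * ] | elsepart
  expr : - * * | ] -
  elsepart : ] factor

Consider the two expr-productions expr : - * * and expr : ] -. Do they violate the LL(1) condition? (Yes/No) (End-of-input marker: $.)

FIRST(- * *) = { - } and FIRST(] -) = { ] }.
The FIRST sets are disjoint and neither alternative is nullable — no conflict.

No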